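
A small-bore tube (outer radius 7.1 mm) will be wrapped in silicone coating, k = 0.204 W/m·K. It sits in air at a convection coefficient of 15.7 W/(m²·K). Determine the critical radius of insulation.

For a cylinder r_cr = k/h = 0.204/15.7
r_cr = 13 mm; since the bare radius (7.1 mm) is below r_cr, adding a thin layer of insulation will *increase* heat loss.

r_cr ≈ 13 mm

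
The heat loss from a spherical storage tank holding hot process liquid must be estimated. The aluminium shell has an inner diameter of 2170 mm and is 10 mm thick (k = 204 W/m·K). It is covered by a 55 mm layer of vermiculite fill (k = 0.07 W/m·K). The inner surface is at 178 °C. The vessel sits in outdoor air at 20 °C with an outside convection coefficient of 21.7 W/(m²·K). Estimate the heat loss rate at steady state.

Q ≈ 3010 W

For a spherical shell R = (1/r₁ − 1/r₂)/(4πk); film R = 1/(h·4πr²). In series:
R_aluminium shell = (1/1.085 − 1/1.095)/(4π×204) = 3.283×10^-6 K/W
R_vermiculite fill = (1/1.095 − 1/1.15)/(4π×0.07) = 0.04965 K/W
R_outer film = 1/(h·4πr_o²) = 1/(21.7×4π×1.15²) = 0.002773 K/W
R_total = 0.05243 K/W
Q = ΔT/R_total = 158/0.05243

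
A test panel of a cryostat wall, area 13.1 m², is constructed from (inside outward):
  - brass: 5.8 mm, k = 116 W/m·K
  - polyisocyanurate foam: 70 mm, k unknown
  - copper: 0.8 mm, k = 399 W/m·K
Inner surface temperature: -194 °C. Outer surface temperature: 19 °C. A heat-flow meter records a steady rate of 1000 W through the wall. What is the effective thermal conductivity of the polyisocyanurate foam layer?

k ≈ 0.0251 W/(m·K)

Treating each layer as a thermal resistance in series:
R_brass = L/(kA) = 0.0058/(116×13.1) = 3.817×10^-6 K/W
R_copper = L/(kA) = 0.0008/(399×13.1) = 1.531×10^-7 K/W
Sum of known resistances R_other = 3.97×10^-6 K/W
Total R = ΔT/Q = 213/1000 = 0.213 K/W
R_polyisocyanurate foam = R_total − R_other = 0.213 K/W
k = L/(R·A) = 0.07/(0.213×13.1)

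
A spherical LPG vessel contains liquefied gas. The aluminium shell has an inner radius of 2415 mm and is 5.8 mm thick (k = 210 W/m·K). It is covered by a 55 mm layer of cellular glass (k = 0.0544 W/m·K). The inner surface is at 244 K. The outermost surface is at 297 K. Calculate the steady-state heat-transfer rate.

Q ≈ 3950 W

For a spherical shell R = (1/r₁ − 1/r₂)/(4πk); film R = 1/(h·4πr²). In series:
R_aluminium shell = (1/2.415 − 1/2.4208)/(4π×210) = 3.759×10^-7 K/W
R_cellular glass = (1/2.4208 − 1/2.4758)/(4π×0.0544) = 0.01342 K/W
R_total = 0.01342 K/W
Q = ΔT/R_total = 53/0.01342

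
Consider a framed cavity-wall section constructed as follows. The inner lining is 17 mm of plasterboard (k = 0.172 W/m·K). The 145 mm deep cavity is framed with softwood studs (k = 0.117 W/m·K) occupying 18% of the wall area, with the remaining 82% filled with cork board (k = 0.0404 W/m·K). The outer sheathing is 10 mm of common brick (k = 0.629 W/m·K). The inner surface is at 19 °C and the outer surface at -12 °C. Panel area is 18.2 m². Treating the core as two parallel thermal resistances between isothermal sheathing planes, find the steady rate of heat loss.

Sheathing layers in series; stud and cavity paths in parallel between them.
R_inner = 0.017/(0.172×18.2) = 0.005431 K/W
R_stud  = 0.145/(0.117×0.18×18.2) = 0.3783 K/W
R_cav   = 0.145/(0.0404×0.82×18.2) = 0.2405 K/W
1/R_core = 1/R_stud + 1/R_cav → R_core = 0.147 K/W
R_outer = 0.01/(0.629×18.2) = 8.735×10^-4 K/W
R_total = 0.1533 K/W
Q = ΔT/R_total = 31/0.1533

Q ≈ 202 W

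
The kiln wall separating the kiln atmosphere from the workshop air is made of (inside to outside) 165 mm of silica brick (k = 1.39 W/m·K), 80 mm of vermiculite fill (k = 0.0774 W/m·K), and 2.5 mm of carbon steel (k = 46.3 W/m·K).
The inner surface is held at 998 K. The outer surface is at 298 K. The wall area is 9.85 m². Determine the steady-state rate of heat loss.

Q ≈ 5980 W

Model the wall as resistances in series:
R_silica brick = L/(kA) = 0.165/(1.39×9.85) = 0.01205 K/W
R_vermiculite fill = L/(kA) = 0.08/(0.0774×9.85) = 0.1049 K/W
R_carbon steel = L/(kA) = 0.0025/(46.3×9.85) = 5.482×10^-6 K/W
R_total = 0.117 K/W
Q = ΔT / R_total = 700 / 0.117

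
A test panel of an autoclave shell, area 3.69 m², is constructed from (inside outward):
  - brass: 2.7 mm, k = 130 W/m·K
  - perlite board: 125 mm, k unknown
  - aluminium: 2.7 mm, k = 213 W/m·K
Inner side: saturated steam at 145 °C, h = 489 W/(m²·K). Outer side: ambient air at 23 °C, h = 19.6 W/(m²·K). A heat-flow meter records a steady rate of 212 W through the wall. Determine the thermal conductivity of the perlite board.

k ≈ 0.0604 W/(m·K)

Thermal resistances in series:
R_inner film = 1/(h_i·A) = 1/(489×3.69) = 5.542×10^-4 K/W
R_brass = L/(kA) = 0.0027/(130×3.69) = 5.629×10^-6 K/W
R_aluminium = L/(kA) = 0.0027/(213×3.69) = 3.435×10^-6 K/W
R_outer film = 1/(h_o·A) = 1/(19.6×3.69) = 0.01383 K/W
Sum of known resistances R_other = 0.01439 K/W
Total R = ΔT/Q = 122/212 = 0.5755 K/W
R_perlite board = R_total − R_other = 0.5611 K/W
k = L/(R·A) = 0.125/(0.5611×3.69)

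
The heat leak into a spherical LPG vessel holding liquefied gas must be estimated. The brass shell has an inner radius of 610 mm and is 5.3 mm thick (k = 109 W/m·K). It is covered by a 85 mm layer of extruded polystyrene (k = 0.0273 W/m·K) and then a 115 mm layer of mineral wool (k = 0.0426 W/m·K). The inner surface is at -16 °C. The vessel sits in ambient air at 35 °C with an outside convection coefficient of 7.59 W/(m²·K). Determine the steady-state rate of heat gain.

Q ≈ 52.7 W

For a spherical shell R = (1/r₁ − 1/r₂)/(4πk); film R = 1/(h·4πr²). In series:
R_brass shell = (1/0.61 − 1/0.6153)/(4π×109) = 1.031×10^-5 K/W
R_extruded polystyrene = (1/0.6153 − 1/0.7003)/(4π×0.0273) = 0.575 K/W
R_mineral wool = (1/0.7003 − 1/0.8153)/(4π×0.0426) = 0.3763 K/W
R_outer film = 1/(h·4πr_o²) = 1/(7.59×4π×0.8153²) = 0.01577 K/W
R_total = 0.967 K/W
Q = ΔT/R_total = 51/0.967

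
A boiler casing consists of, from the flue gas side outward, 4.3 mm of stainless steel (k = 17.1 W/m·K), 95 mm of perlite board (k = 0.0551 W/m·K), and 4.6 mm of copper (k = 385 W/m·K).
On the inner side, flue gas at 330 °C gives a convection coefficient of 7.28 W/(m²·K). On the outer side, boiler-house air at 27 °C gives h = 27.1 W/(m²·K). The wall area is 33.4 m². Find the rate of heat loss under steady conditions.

Q ≈ 5330 W

Thermal resistances in series:
R_inner film = 1/(h_i·A) = 1/(7.28×33.4) = 0.004113 K/W
R_stainless steel = L/(kA) = 0.0043/(17.1×33.4) = 7.529×10^-6 K/W
R_perlite board = L/(kA) = 0.095/(0.0551×33.4) = 0.05162 K/W
R_copper = L/(kA) = 0.0046/(385×33.4) = 3.577×10^-7 K/W
R_outer film = 1/(h_o·A) = 1/(27.1×33.4) = 0.001105 K/W
R_total = 0.05685 K/W
Q = ΔT / R_total = 303 / 0.05685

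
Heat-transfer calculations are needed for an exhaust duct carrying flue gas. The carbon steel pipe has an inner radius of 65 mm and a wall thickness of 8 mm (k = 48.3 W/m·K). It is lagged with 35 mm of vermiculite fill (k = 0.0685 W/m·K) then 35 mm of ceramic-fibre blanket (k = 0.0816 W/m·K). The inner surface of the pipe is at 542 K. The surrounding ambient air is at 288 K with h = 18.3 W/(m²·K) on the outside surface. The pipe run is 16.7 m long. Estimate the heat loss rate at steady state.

Per-layer cylindrical resistances, series-summed:
R_carbon steel pipe wall = ln(73/65)/(2π×48.3×16.7) = 2.29×10^-5 K/W
R_vermiculite fill = ln(108/73)/(2π×0.0685×16.7) = 0.05449 K/W
R_ceramic-fibre blanket = ln(143/108)/(2π×0.0816×16.7) = 0.03279 K/W
R_outer film = 1/(h_o·2πr_oL) = 1/(18.3×2π×0.143×16.7) = 0.003642 K/W
R_total = 0.09094 K/W
Q = ΔT/R_total = 254/0.09094

Q ≈ 2790 W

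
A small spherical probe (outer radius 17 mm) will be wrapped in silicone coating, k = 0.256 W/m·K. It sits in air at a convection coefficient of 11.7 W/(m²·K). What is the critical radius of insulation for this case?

r_cr ≈ 43.8 mm

For a sphere r_cr = 2k/h = 2×0.256/11.7
r_cr = 43.8 mm; since the bare radius (17 mm) is below r_cr, adding a thin layer of insulation will *increase* heat loss.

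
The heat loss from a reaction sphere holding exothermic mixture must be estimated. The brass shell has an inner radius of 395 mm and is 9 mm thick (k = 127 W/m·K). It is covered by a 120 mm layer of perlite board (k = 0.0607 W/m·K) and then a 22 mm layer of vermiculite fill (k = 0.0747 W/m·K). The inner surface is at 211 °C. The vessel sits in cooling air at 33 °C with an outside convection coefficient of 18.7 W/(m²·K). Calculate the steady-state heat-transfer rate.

Q ≈ 212 W

Spherical conduction: R = (1/r_in − 1/r_out)/(4πk) per layer; series-sum.
R_brass shell = (1/0.395 − 1/0.404)/(4π×127) = 3.534×10^-5 K/W
R_perlite board = (1/0.404 − 1/0.524)/(4π×0.0607) = 0.7431 K/W
R_vermiculite fill = (1/0.524 − 1/0.546)/(4π×0.0747) = 0.08192 K/W
R_outer film = 1/(h·4πr_o²) = 1/(18.7×4π×0.546²) = 0.01427 K/W
R_total = 0.8394 K/W
Q = ΔT/R_total = 178/0.8394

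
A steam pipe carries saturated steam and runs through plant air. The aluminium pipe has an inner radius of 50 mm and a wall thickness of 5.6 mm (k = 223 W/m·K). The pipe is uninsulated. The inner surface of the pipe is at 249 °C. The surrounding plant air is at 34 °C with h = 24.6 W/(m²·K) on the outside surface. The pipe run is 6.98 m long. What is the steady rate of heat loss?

Treating each annulus and film as a series resistance:
R_aluminium pipe wall = ln(55.6/50)/(2π×223×6.98) = 1.085×10^-5 K/W
R_outer film = 1/(h_o·2πr_oL) = 1/(24.6×2π×0.0556×6.98) = 0.01667 K/W
R_total = 0.01668 K/W
Q = ΔT/R_total = 215/0.01668

Q ≈ 12900 W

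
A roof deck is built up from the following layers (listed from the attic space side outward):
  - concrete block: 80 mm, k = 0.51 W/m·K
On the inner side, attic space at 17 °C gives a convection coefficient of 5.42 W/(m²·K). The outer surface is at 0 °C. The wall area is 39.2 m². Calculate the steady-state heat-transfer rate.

Q ≈ 1950 W

Using the resistance-network approach (series):
R_inner film = 1/(h_i·A) = 1/(5.42×39.2) = 0.004707 K/W
R_concrete block = L/(kA) = 0.08/(0.51×39.2) = 0.004002 K/W
R_total = 0.008708 K/W
Q = ΔT / R_total = 17 / 0.008708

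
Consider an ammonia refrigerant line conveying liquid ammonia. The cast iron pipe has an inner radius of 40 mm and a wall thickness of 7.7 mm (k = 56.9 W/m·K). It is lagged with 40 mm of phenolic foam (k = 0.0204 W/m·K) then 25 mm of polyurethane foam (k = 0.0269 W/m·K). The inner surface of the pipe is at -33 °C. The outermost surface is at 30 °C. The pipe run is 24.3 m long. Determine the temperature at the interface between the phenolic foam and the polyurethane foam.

Radial resistances (cylindrical: R_cond = ln(r_o/r_i)/(2πkL), R_conv = 1/(h·2πrL)):
R_cast iron pipe wall = ln(47.7/40)/(2π×56.9×24.3) = 2.026×10^-5 K/W
R_phenolic foam = ln(87.7/47.7)/(2π×0.0204×24.3) = 0.1955 K/W
R_polyurethane foam = ln(112.7/87.7)/(2π×0.0269×24.3) = 0.06107 K/W
R_total = 0.2566 K/W
Q = ΔT/R_total = 63/0.2566
Q = 246 W
T_interface = T_inner + Q·ΣR(inner→interface) = -33 + 246×0.1955

T ≈ 15 °C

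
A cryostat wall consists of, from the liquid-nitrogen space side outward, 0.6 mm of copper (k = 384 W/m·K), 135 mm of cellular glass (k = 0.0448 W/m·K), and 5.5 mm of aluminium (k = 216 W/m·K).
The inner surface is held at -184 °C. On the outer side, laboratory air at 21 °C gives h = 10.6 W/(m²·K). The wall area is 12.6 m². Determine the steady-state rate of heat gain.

Q ≈ 831 W

Series thermal resistances:
R_copper = L/(kA) = 0.0006/(384×12.6) = 1.24×10^-7 K/W
R_cellular glass = L/(kA) = 0.135/(0.0448×12.6) = 0.2392 K/W
R_aluminium = L/(kA) = 0.0055/(216×12.6) = 2.021×10^-6 K/W
R_outer film = 1/(h_o·A) = 1/(10.6×12.6) = 0.007487 K/W
R_total = 0.2466 K/W
Q = ΔT / R_total = 205 / 0.2466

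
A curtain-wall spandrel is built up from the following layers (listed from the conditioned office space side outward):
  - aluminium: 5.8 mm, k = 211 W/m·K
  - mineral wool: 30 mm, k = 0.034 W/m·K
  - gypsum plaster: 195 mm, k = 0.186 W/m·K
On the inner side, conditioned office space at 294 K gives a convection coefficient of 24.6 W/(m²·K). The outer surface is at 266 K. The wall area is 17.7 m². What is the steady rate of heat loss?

Q ≈ 251 W

Using the resistance-network approach (series):
R_inner film = 1/(h_i·A) = 1/(24.6×17.7) = 0.002297 K/W
R_aluminium = L/(kA) = 0.0058/(211×17.7) = 1.553×10^-6 K/W
R_mineral wool = L/(kA) = 0.03/(0.034×17.7) = 0.04985 K/W
R_gypsum plaster = L/(kA) = 0.195/(0.186×17.7) = 0.05923 K/W
R_total = 0.1114 K/W
Q = ΔT / R_total = 28 / 0.1114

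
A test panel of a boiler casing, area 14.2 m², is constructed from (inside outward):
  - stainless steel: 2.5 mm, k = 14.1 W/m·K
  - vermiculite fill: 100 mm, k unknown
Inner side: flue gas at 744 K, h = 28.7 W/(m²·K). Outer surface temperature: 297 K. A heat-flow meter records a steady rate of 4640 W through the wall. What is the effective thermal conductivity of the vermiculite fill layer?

Series thermal resistances:
R_inner film = 1/(h_i·A) = 1/(28.7×14.2) = 0.002454 K/W
R_stainless steel = L/(kA) = 0.0025/(14.1×14.2) = 1.249×10^-5 K/W
Sum of known resistances R_other = 0.002466 K/W
Total R = ΔT/Q = 447/4640 = 0.09634 K/W
R_vermiculite fill = R_total − R_other = 0.09387 K/W
k = L/(R·A) = 0.1/(0.09387×14.2)

k ≈ 0.075 W/(m·K)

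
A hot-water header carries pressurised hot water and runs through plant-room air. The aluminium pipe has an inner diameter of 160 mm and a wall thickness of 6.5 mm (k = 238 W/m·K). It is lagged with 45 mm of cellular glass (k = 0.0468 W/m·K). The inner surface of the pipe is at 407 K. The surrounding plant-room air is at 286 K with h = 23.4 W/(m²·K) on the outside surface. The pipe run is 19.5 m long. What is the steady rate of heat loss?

Treating each annulus and film as a series resistance:
R_aluminium pipe wall = ln(86.5/80)/(2π×238×19.5) = 2.679×10^-6 K/W
R_cellular glass = ln(131.5/86.5)/(2π×0.0468×19.5) = 0.07305 K/W
R_outer film = 1/(h_o·2πr_oL) = 1/(23.4×2π×0.1315×19.5) = 0.002652 K/W
R_total = 0.0757 K/W
Q = ΔT/R_total = 121/0.0757

Q ≈ 1600 W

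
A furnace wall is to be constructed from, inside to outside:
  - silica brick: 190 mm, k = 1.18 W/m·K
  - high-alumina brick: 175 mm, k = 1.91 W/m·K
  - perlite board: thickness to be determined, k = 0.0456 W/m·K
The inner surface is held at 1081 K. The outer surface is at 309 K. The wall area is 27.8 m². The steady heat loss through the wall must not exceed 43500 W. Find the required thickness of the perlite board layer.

L ≈ 11 mm

Treating each layer as a thermal resistance in series:
R_silica brick = L/(kA) = 0.19/(1.18×27.8) = 0.005792 K/W
R_high-alumina brick = L/(kA) = 0.175/(1.91×27.8) = 0.003296 K/W
Sum of the known resistances R_other = 0.009088 K/W
Required total resistance R_tot = ΔT/Q_allow = 772/43500 = 0.01775 K/W
R_perlite board = R_tot − R_other = 0.008659 K/W
L = R·k·A = 0.008659×0.0456×27.8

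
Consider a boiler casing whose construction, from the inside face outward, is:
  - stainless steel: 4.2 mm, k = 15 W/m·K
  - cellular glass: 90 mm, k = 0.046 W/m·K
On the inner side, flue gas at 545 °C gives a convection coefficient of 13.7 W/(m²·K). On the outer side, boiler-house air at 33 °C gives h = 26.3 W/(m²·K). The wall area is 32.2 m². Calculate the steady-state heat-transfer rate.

Q ≈ 7970 W

Using the resistance-network approach (series):
R_inner film = 1/(h_i·A) = 1/(13.7×32.2) = 0.002267 K/W
R_stainless steel = L/(kA) = 0.0042/(15×32.2) = 8.696×10^-6 K/W
R_cellular glass = L/(kA) = 0.09/(0.046×32.2) = 0.06076 K/W
R_outer film = 1/(h_o·A) = 1/(26.3×32.2) = 0.001181 K/W
R_total = 0.06422 K/W
Q = ΔT / R_total = 512 / 0.06422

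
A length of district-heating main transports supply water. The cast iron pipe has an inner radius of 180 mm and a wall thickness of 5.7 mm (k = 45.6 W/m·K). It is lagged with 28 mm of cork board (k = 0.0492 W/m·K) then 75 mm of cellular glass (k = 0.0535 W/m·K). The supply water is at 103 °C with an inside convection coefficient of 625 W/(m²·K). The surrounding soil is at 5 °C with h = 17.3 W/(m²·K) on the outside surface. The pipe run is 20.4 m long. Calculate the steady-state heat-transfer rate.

Treating each annulus and film as a series resistance:
R_inner film = 1/(h_i·2πr₁L) = 1/(625×2π×0.18×20.4) = 6.935×10^-5 K/W
R_cast iron pipe wall = ln(185.7/180)/(2π×45.6×20.4) = 5.334×10^-6 K/W
R_cork board = ln(213.7/185.7)/(2π×0.0492×20.4) = 0.02227 K/W
R_cellular glass = ln(288.7/213.7)/(2π×0.0535×20.4) = 0.04387 K/W
R_outer film = 1/(h_o·2πr_oL) = 1/(17.3×2π×0.2887×20.4) = 0.001562 K/W
R_total = 0.06777 K/W
Q = ΔT/R_total = 98/0.06777

Q ≈ 1450 W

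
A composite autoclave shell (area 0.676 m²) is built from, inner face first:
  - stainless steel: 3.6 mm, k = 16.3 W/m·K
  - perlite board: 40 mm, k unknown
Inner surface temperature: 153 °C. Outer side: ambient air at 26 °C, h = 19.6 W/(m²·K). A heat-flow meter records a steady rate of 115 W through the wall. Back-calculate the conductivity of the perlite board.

Thermal resistances in series:
R_stainless steel = L/(kA) = 0.0036/(16.3×0.676) = 3.267×10^-4 K/W
R_outer film = 1/(h_o·A) = 1/(19.6×0.676) = 0.07547 K/W
Sum of known resistances R_other = 0.0758 K/W
Total R = ΔT/Q = 127/115 = 1.104 K/W
R_perlite board = R_total − R_other = 1.029 K/W
k = L/(R·A) = 0.04/(1.029×0.676)

k ≈ 0.0575 W/(m·K)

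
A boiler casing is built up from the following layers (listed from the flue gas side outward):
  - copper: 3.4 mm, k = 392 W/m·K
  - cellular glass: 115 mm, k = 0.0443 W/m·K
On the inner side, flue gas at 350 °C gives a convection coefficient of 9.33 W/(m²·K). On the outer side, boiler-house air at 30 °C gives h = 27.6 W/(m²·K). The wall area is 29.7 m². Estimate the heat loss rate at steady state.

Model the wall as resistances in series:
R_inner film = 1/(h_i·A) = 1/(9.33×29.7) = 0.003609 K/W
R_copper = L/(kA) = 0.0034/(392×29.7) = 2.92×10^-7 K/W
R_cellular glass = L/(kA) = 0.115/(0.0443×29.7) = 0.08741 K/W
R_outer film = 1/(h_o·A) = 1/(27.6×29.7) = 0.00122 K/W
R_total = 0.09223 K/W
Q = ΔT / R_total = 320 / 0.09223

Q ≈ 3470 W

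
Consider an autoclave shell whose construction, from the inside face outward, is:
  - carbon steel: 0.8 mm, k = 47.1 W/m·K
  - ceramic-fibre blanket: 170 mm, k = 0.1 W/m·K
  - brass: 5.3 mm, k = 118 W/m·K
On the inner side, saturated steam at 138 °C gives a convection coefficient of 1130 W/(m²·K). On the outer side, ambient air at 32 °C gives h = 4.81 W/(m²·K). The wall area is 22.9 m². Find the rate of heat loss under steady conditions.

Q ≈ 1270 W

Thermal resistances in series:
R_inner film = 1/(h_i·A) = 1/(1130×22.9) = 3.864×10^-5 K/W
R_carbon steel = L/(kA) = 0.0008/(47.1×22.9) = 7.417×10^-7 K/W
R_ceramic-fibre blanket = L/(kA) = 0.17/(0.1×22.9) = 0.07424 K/W
R_brass = L/(kA) = 0.0053/(118×22.9) = 1.961×10^-6 K/W
R_outer film = 1/(h_o·A) = 1/(4.81×22.9) = 0.009079 K/W
R_total = 0.08336 K/W
Q = ΔT / R_total = 106 / 0.08336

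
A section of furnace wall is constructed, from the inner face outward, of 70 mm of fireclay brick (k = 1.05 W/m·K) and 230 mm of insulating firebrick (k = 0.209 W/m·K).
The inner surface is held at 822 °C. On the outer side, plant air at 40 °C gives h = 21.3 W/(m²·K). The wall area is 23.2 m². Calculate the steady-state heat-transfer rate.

Q ≈ 14900 W

Using the resistance-network approach (series):
R_fireclay brick = L/(kA) = 0.07/(1.05×23.2) = 0.002874 K/W
R_insulating firebrick = L/(kA) = 0.23/(0.209×23.2) = 0.04743 K/W
R_outer film = 1/(h_o·A) = 1/(21.3×23.2) = 0.002024 K/W
R_total = 0.05233 K/W
Q = ΔT / R_total = 782 / 0.05233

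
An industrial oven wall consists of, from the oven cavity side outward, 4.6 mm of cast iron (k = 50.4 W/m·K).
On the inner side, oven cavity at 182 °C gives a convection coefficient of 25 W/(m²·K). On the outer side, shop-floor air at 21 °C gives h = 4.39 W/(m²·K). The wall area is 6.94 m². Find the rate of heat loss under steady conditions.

Series thermal resistances:
R_inner film = 1/(h_i·A) = 1/(25×6.94) = 0.005764 K/W
R_cast iron = L/(kA) = 0.0046/(50.4×6.94) = 1.315×10^-5 K/W
R_outer film = 1/(h_o·A) = 1/(4.39×6.94) = 0.03282 K/W
R_total = 0.0386 K/W
Q = ΔT / R_total = 161 / 0.0386

Q ≈ 4170 W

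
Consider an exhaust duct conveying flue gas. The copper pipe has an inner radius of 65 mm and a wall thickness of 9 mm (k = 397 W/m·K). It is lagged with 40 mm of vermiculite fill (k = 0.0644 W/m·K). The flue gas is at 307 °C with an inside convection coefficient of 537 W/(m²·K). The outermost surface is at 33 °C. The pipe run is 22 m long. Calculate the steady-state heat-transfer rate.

Q ≈ 5620 W

For a radial system each layer contributes R = ln(r_out/r_in)/(2πkL); films add R = 1/(hA).
R_inner film = 1/(h_i·2πr₁L) = 1/(537×2π×0.065×22) = 2.073×10^-4 K/W
R_copper pipe wall = ln(74/65)/(2π×397×22) = 2.363×10^-6 K/W
R_vermiculite fill = ln(114/74)/(2π×0.0644×22) = 0.04854 K/W
R_total = 0.04875 K/W
Q = ΔT/R_total = 274/0.04875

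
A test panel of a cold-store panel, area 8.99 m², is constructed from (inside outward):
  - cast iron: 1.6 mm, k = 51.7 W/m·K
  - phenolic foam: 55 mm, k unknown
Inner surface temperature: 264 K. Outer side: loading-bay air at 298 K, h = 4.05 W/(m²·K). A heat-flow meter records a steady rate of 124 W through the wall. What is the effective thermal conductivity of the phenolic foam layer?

k ≈ 0.0248 W/(m·K)

Series thermal resistances:
R_cast iron = L/(kA) = 0.0016/(51.7×8.99) = 3.442×10^-6 K/W
R_outer film = 1/(h_o·A) = 1/(4.05×8.99) = 0.02747 K/W
Sum of known resistances R_other = 0.02747 K/W
Total R = ΔT/Q = 34/124 = 0.2742 K/W
R_phenolic foam = R_total − R_other = 0.2467 K/W
k = L/(R·A) = 0.055/(0.2467×8.99)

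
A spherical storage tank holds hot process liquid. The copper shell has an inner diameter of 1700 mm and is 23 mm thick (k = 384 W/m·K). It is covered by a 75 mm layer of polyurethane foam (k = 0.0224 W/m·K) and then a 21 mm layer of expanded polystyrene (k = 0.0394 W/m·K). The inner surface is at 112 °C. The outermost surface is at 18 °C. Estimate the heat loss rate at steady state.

Radial (spherical) resistances in series:
R_copper shell = (1/0.85 − 1/0.873)/(4π×384) = 6.423×10^-6 K/W
R_polyurethane foam = (1/0.873 − 1/0.948)/(4π×0.0224) = 0.3219 K/W
R_expanded polystyrene = (1/0.948 − 1/0.969)/(4π×0.0394) = 0.04617 K/W
R_total = 0.3681 K/W
Q = ΔT/R_total = 94/0.3681

Q ≈ 255 W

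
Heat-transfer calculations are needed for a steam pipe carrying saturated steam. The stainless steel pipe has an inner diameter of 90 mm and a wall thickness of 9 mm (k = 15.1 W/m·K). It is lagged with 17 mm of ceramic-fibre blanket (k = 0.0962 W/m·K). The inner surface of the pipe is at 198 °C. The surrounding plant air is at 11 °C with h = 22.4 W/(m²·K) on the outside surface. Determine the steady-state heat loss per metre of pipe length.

Radial resistances (cylindrical: R_cond = ln(r_o/r_i)/(2πkL), R_conv = 1/(h·2πrL)):
R_stainless steel pipe wall = ln(54/45)/(2π×15.1×1) = 0.001922 K/W
R_ceramic-fibre blanket = ln(71/54)/(2π×0.0962×1) = 0.4528 K/W
R_outer film = 1/(h_o·2πr_oL) = 1/(22.4×2π×0.071×1) = 0.1001 K/W
R_total = 0.5548 K/W
Q = ΔT/R_total = 187/0.5548

q′ ≈ 337 W/m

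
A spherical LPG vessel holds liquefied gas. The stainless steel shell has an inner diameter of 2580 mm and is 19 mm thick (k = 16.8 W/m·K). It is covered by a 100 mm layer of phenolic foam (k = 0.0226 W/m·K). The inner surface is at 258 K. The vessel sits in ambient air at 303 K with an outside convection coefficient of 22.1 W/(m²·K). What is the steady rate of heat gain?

For a spherical shell R = (1/r₁ − 1/r₂)/(4πk); film R = 1/(h·4πr²). In series:
R_stainless steel shell = (1/1.29 − 1/1.309)/(4π×16.8) = 5.33×10^-5 K/W
R_phenolic foam = (1/1.309 − 1/1.409)/(4π×0.0226) = 0.1909 K/W
R_outer film = 1/(h·4πr_o²) = 1/(22.1×4π×1.409²) = 0.001814 K/W
R_total = 0.1928 K/W
Q = ΔT/R_total = 45/0.1928

Q ≈ 233 W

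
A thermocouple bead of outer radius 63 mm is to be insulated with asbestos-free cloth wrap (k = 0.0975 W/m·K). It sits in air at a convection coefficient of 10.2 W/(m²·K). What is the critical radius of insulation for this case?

r_cr ≈ 19.1 mm

For a sphere r_cr = 2k/h = 2×0.0975/10.2
r_cr = 19.1 mm; since the bare radius (63 mm) is above r_cr, any added insulation will reduce heat loss.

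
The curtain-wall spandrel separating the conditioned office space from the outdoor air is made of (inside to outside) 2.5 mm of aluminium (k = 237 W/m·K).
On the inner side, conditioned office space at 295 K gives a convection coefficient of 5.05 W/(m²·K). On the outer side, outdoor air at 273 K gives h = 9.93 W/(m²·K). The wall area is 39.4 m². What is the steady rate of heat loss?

Thermal resistances in series:
R_inner film = 1/(h_i·A) = 1/(5.05×39.4) = 0.005026 K/W
R_aluminium = L/(kA) = 0.0025/(237×39.4) = 2.677×10^-7 K/W
R_outer film = 1/(h_o·A) = 1/(9.93×39.4) = 0.002556 K/W
R_total = 0.007582 K/W
Q = ΔT / R_total = 22 / 0.007582

Q ≈ 2900 W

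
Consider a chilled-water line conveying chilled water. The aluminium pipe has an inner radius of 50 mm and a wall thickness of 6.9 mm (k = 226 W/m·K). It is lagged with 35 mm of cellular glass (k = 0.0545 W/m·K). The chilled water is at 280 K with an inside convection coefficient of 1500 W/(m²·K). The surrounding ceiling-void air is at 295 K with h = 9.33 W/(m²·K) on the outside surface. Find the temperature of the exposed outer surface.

Treating each annulus and film as a series resistance:
R_inner film = 1/(h_i·2πr₁L) = 1/(1500×2π×0.05×1) = 0.002122 K/W
R_aluminium pipe wall = ln(56.9/50)/(2π×226×1) = 9.104×10^-5 K/W
R_cellular glass = ln(91.9/56.9)/(2π×0.0545×1) = 1.4 K/W
R_outer film = 1/(h_o·2πr_oL) = 1/(9.33×2π×0.0919×1) = 0.1856 K/W
R_total = 1.588 K/W
Q = ΔT/R_total = 15/1.588
Q = 9.45 W/m
T_interface = T_inner + Q·ΣR(inner→interface) = 280 + 9.45×1.402

T ≈ 293 K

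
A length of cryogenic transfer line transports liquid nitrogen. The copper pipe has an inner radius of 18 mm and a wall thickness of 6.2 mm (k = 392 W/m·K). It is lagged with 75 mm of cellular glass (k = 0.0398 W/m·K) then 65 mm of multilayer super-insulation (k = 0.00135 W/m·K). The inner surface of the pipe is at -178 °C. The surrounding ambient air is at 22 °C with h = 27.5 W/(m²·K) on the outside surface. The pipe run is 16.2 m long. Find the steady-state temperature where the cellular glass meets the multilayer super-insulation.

T ≈ -161 °C

Treating each annulus and film as a series resistance:
R_copper pipe wall = ln(24.2/18)/(2π×392×16.2) = 7.418×10^-6 K/W
R_cellular glass = ln(99.2/24.2)/(2π×0.0398×16.2) = 0.3482 K/W
R_multilayer super-insulation = ln(164.2/99.2)/(2π×0.00135×16.2) = 3.667 K/W
R_outer film = 1/(h_o·2πr_oL) = 1/(27.5×2π×0.1642×16.2) = 0.002176 K/W
R_total = 4.018 K/W
Q = ΔT/R_total = 200/4.018
Q = 49.8 W
T_interface = T_inner + Q·ΣR(inner→interface) = -178 + 49.8×0.3483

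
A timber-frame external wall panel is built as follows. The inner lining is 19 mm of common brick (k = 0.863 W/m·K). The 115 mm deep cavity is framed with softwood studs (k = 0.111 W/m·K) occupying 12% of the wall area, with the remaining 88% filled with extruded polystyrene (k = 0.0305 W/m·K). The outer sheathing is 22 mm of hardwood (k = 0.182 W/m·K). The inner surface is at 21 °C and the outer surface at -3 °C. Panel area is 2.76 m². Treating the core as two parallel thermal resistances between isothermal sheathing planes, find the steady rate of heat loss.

Sheathing layers in series; stud and cavity paths in parallel between them.
R_inner = 0.019/(0.863×2.76) = 0.007977 K/W
R_stud  = 0.115/(0.111×0.12×2.76) = 3.128 K/W
R_cav   = 0.115/(0.0305×0.88×2.76) = 1.552 K/W
1/R_core = 1/R_stud + 1/R_cav → R_core = 1.038 K/W
R_outer = 0.022/(0.182×2.76) = 0.0438 K/W
R_total = 1.089 K/W
Q = ΔT/R_total = 24/1.089

Q ≈ 22 W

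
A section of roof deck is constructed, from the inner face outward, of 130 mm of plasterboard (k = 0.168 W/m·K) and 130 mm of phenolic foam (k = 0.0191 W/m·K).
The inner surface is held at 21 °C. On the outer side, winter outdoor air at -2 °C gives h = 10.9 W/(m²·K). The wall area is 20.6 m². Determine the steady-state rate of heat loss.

Treating each layer as a thermal resistance in series:
R_plasterboard = L/(kA) = 0.13/(0.168×20.6) = 0.03756 K/W
R_phenolic foam = L/(kA) = 0.13/(0.0191×20.6) = 0.3304 K/W
R_outer film = 1/(h_o·A) = 1/(10.9×20.6) = 0.004454 K/W
R_total = 0.3724 K/W
Q = ΔT / R_total = 23 / 0.3724

Q ≈ 61.8 W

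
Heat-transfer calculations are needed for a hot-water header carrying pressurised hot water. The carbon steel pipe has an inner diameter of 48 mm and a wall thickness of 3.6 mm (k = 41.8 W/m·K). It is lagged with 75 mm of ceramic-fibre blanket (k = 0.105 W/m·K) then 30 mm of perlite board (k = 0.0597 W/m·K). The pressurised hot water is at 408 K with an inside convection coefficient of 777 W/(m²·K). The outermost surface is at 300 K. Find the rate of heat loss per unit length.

q′ ≈ 40.3 W/m

Per-layer cylindrical resistances, series-summed:
R_inner film = 1/(h_i·2πr₁L) = 1/(777×2π×0.024×1) = 0.008535 K/W
R_carbon steel pipe wall = ln(27.6/24)/(2π×41.8×1) = 5.321×10^-4 K/W
R_ceramic-fibre blanket = ln(102.6/27.6)/(2π×0.105×1) = 1.99 K/W
R_perlite board = ln(132.6/102.6)/(2π×0.0597×1) = 0.6838 K/W
R_total = 2.683 K/W
Q = ΔT/R_total = 108/2.683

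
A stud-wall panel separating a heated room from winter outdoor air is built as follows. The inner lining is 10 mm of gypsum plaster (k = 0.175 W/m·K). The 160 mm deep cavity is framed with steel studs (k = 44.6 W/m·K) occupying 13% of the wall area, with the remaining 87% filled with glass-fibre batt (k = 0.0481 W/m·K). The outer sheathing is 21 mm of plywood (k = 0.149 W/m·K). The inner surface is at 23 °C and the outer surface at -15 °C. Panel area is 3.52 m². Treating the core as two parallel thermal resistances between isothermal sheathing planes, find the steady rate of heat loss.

Q ≈ 593 W

Sheathing layers in series; stud and cavity paths in parallel between them.
R_inner = 0.01/(0.175×3.52) = 0.01623 K/W
R_stud  = 0.16/(44.6×0.13×3.52) = 0.00784 K/W
R_cav   = 0.16/(0.0481×0.87×3.52) = 1.086 K/W
1/R_core = 1/R_stud + 1/R_cav → R_core = 0.007784 K/W
R_outer = 0.021/(0.149×3.52) = 0.04004 K/W
R_total = 0.06406 K/W
Q = ΔT/R_total = 38/0.06406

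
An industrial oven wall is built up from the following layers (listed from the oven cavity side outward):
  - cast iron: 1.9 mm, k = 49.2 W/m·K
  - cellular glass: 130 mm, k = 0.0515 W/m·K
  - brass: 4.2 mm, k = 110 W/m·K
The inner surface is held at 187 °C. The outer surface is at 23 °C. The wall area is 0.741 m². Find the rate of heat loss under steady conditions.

Q ≈ 48.1 W

Treating each layer as a thermal resistance in series:
R_cast iron = L/(kA) = 0.0019/(49.2×0.741) = 5.212×10^-5 K/W
R_cellular glass = L/(kA) = 0.13/(0.0515×0.741) = 3.407 K/W
R_brass = L/(kA) = 0.0042/(110×0.741) = 5.153×10^-5 K/W
R_total = 3.407 K/W
Q = ΔT / R_total = 164 / 3.407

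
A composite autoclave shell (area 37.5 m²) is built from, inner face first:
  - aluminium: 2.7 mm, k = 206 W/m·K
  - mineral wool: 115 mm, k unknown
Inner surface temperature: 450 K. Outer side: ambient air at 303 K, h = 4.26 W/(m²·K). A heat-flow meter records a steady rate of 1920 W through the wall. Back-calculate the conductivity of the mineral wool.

k ≈ 0.0436 W/(m·K)

Thermal resistances in series:
R_aluminium = L/(kA) = 0.0027/(206×37.5) = 3.495×10^-7 K/W
R_outer film = 1/(h_o·A) = 1/(4.26×37.5) = 0.00626 K/W
Sum of known resistances R_other = 0.00626 K/W
Total R = ΔT/Q = 147/1920 = 0.07656 K/W
R_mineral wool = R_total − R_other = 0.0703 K/W
k = L/(R·A) = 0.115/(0.0703×37.5)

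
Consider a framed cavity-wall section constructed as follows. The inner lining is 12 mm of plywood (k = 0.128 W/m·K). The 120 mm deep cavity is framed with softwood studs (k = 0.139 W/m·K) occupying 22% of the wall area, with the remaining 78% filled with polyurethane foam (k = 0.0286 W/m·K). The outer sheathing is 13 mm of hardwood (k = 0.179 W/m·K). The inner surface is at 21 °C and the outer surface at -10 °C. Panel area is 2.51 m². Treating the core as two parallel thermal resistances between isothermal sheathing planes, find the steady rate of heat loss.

Sheathing layers in series; stud and cavity paths in parallel between them.
R_inner = 0.012/(0.128×2.51) = 0.03735 K/W
R_stud  = 0.12/(0.139×0.22×2.51) = 1.563 K/W
R_cav   = 0.12/(0.0286×0.78×2.51) = 2.143 K/W
1/R_core = 1/R_stud + 1/R_cav → R_core = 0.904 K/W
R_outer = 0.013/(0.179×2.51) = 0.02893 K/W
R_total = 0.9702 K/W
Q = ΔT/R_total = 31/0.9702

Q ≈ 32 W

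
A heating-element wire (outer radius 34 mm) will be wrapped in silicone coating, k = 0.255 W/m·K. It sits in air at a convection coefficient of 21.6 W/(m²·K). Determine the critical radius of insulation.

For a cylinder r_cr = k/h = 0.255/21.6
r_cr = 11.8 mm; since the bare radius (34 mm) is above r_cr, any added insulation will reduce heat loss.

r_cr ≈ 11.8 mm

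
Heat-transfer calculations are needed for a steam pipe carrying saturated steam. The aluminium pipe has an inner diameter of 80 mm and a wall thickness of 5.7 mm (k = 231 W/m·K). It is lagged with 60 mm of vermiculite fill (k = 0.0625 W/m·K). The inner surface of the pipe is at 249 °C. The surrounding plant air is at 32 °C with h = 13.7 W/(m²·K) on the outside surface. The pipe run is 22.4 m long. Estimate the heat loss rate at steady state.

Q ≈ 2160 W

Radial resistances (cylindrical: R_cond = ln(r_o/r_i)/(2πkL), R_conv = 1/(h·2πrL)):
R_aluminium pipe wall = ln(45.7/40)/(2π×231×22.4) = 4.098×10^-6 K/W
R_vermiculite fill = ln(105.7/45.7)/(2π×0.0625×22.4) = 0.09532 K/W
R_outer film = 1/(h_o·2πr_oL) = 1/(13.7×2π×0.1057×22.4) = 0.004907 K/W
R_total = 0.1002 K/W
Q = ΔT/R_total = 217/0.1002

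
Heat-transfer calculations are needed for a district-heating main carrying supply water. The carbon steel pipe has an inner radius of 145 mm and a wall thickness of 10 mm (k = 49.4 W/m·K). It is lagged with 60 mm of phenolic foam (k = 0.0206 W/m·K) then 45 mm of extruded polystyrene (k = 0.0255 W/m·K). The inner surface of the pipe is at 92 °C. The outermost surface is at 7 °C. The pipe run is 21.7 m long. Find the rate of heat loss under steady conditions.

Q ≈ 497 W

For a radial system each layer contributes R = ln(r_out/r_in)/(2πkL); films add R = 1/(hA).
R_carbon steel pipe wall = ln(155/145)/(2π×49.4×21.7) = 9.902×10^-6 K/W
R_phenolic foam = ln(215/155)/(2π×0.0206×21.7) = 0.1165 K/W
R_extruded polystyrene = ln(260/215)/(2π×0.0255×21.7) = 0.05466 K/W
R_total = 0.1712 K/W
Q = ΔT/R_total = 85/0.1712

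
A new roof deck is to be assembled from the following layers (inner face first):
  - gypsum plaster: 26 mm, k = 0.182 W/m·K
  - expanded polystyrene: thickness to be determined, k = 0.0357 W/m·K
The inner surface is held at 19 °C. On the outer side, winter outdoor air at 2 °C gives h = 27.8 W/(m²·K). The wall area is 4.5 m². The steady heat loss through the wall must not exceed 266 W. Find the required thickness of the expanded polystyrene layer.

Series thermal resistances:
R_gypsum plaster = L/(kA) = 0.026/(0.182×4.5) = 0.03175 K/W
R_outer film = 1/(h_o·A) = 1/(27.8×4.5) = 0.007994 K/W
Sum of the known resistances R_other = 0.03974 K/W
Required total resistance R_tot = ΔT/Q_allow = 17/266 = 0.06391 K/W
R_expanded polystyrene = R_tot − R_other = 0.02417 K/W
L = R·k·A = 0.02417×0.0357×4.5

L ≈ 3.88 mm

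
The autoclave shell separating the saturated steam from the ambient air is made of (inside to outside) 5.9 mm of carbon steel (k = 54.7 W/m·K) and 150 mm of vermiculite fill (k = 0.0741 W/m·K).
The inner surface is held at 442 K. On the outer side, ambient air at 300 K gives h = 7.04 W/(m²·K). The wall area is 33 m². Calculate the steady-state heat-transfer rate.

Treating each layer as a thermal resistance in series:
R_carbon steel = L/(kA) = 0.0059/(54.7×33) = 3.269×10^-6 K/W
R_vermiculite fill = L/(kA) = 0.15/(0.0741×33) = 0.06134 K/W
R_outer film = 1/(h_o·A) = 1/(7.04×33) = 0.004304 K/W
R_total = 0.06565 K/W
Q = ΔT / R_total = 142 / 0.06565

Q ≈ 2160 W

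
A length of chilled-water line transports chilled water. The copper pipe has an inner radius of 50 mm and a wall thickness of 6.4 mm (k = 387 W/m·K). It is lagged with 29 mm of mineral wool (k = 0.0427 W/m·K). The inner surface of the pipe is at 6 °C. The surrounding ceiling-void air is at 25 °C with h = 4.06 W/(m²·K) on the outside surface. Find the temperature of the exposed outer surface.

T ≈ 20.7 °C

Per-layer cylindrical resistances, series-summed:
R_copper pipe wall = ln(56.4/50)/(2π×387×1) = 4.953×10^-5 K/W
R_mineral wool = ln(85.4/56.4)/(2π×0.0427×1) = 1.546 K/W
R_outer film = 1/(h_o·2πr_oL) = 1/(4.06×2π×0.0854×1) = 0.459 K/W
R_total = 2.005 K/W
Q = ΔT/R_total = 19/2.005
Q = 9.47 W/m
T_interface = T_inner + Q·ΣR(inner→interface) = 6 + 9.47×1.546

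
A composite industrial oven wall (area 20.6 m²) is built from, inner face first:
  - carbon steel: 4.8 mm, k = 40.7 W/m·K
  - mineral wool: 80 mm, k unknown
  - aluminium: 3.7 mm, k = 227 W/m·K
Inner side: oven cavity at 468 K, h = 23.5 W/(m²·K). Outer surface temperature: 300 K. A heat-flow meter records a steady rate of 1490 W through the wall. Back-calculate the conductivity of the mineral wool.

k ≈ 0.0351 W/(m·K)

Model the wall as resistances in series:
R_inner film = 1/(h_i·A) = 1/(23.5×20.6) = 0.002066 K/W
R_carbon steel = L/(kA) = 0.0048/(40.7×20.6) = 5.725×10^-6 K/W
R_aluminium = L/(kA) = 0.0037/(227×20.6) = 7.912×10^-7 K/W
Sum of known resistances R_other = 0.002072 K/W
Total R = ΔT/Q = 168/1490 = 0.1128 K/W
R_mineral wool = R_total − R_other = 0.1107 K/W
k = L/(R·A) = 0.08/(0.1107×20.6)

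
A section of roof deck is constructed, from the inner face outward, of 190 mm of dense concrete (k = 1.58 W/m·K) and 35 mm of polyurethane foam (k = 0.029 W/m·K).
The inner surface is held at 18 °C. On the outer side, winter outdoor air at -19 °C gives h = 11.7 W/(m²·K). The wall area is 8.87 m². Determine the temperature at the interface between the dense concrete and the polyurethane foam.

T ≈ 14.9 °C

Thermal resistances in series:
R_dense concrete = L/(kA) = 0.19/(1.58×8.87) = 0.01356 K/W
R_polyurethane foam = L/(kA) = 0.035/(0.029×8.87) = 0.1361 K/W
R_outer film = 1/(h_o·A) = 1/(11.7×8.87) = 0.009636 K/W
R_total = 0.1593 K/W;  Q = ΔT/R_total = 37/0.1593 = 232.3 W
T_interface = T_inner − Q·ΣR(inner→interface) = 18 − 232×0.01356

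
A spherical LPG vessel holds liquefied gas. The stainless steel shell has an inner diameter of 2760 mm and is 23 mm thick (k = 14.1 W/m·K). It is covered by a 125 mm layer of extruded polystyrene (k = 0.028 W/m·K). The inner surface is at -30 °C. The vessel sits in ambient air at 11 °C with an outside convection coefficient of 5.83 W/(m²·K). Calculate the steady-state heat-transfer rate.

Each spherical layer contributes R = (1/r_i − 1/r_o)/(4πk):
R_stainless steel shell = (1/1.38 − 1/1.403)/(4π×14.1) = 6.704×10^-5 K/W
R_extruded polystyrene = (1/1.403 − 1/1.528)/(4π×0.028) = 0.1657 K/W
R_outer film = 1/(h·4πr_o²) = 1/(5.83×4π×1.528²) = 0.005846 K/W
R_total = 0.1716 K/W
Q = ΔT/R_total = 41/0.1716

Q ≈ 239 W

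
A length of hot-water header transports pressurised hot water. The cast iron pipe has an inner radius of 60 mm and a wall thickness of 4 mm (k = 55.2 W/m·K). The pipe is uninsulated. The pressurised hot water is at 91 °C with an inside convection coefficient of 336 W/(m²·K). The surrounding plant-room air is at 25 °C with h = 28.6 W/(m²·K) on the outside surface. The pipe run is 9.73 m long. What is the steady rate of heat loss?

Q ≈ 6760 W

Radial resistances (cylindrical: R_cond = ln(r_o/r_i)/(2πkL), R_conv = 1/(h·2πrL)):
R_inner film = 1/(h_i·2πr₁L) = 1/(336×2π×0.06×9.73) = 8.114×10^-4 K/W
R_cast iron pipe wall = ln(64/60)/(2π×55.2×9.73) = 1.912×10^-5 K/W
R_outer film = 1/(h_o·2πr_oL) = 1/(28.6×2π×0.064×9.73) = 0.008936 K/W
R_total = 0.009767 K/W
Q = ΔT/R_total = 66/0.009767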